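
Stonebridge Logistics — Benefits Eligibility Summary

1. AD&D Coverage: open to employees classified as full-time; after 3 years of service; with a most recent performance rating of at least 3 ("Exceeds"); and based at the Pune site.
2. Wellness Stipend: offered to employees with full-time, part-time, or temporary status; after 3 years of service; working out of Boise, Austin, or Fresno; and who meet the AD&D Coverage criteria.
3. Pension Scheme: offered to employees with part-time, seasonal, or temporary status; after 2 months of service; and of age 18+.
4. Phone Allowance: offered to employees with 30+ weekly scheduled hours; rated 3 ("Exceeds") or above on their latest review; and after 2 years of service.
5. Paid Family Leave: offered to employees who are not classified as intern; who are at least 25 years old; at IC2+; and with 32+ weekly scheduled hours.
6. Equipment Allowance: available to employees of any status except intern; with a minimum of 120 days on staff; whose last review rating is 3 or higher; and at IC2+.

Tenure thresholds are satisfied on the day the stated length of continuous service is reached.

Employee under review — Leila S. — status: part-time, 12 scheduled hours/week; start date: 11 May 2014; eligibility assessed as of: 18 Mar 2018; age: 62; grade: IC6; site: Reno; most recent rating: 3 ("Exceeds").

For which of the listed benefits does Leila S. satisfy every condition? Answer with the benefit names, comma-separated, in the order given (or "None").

Service from 11 May 2014 to 18 Mar 2018: 1407 days.
AD&D Coverage — status part-time ✗ (requires full-time) → not eligible.
Wellness Stipend — status part-time ✓; service 1407 days ≥ 3 years (≈1095 days) ✓; site Reno ✗ (not Boise, Austin, or Fresno) → not eligible.
Pension Scheme — status part-time ✓; service 1407 days ≥ 2 months (≈60 days) ✓; age 62 ≥ 18 ✓ → eligible.
Phone Allowance — 12 hrs/wk < 30 ✗ → not eligible.
Paid Family Leave — status part-time ✓ (not excluded); age 62 ≥ 25 ✓; grade IC6 ≥ IC2 ✓; 12 hrs/wk < 32 ✗ → not eligible.
Equipment Allowance — status part-time ✓ (not excluded); service 1407 days ≥ 120 days ✓; rating 3 ≥ 3 ✓; grade IC6 ≥ IC2 ✓ → eligible.

Pension Scheme, Equipment Allowance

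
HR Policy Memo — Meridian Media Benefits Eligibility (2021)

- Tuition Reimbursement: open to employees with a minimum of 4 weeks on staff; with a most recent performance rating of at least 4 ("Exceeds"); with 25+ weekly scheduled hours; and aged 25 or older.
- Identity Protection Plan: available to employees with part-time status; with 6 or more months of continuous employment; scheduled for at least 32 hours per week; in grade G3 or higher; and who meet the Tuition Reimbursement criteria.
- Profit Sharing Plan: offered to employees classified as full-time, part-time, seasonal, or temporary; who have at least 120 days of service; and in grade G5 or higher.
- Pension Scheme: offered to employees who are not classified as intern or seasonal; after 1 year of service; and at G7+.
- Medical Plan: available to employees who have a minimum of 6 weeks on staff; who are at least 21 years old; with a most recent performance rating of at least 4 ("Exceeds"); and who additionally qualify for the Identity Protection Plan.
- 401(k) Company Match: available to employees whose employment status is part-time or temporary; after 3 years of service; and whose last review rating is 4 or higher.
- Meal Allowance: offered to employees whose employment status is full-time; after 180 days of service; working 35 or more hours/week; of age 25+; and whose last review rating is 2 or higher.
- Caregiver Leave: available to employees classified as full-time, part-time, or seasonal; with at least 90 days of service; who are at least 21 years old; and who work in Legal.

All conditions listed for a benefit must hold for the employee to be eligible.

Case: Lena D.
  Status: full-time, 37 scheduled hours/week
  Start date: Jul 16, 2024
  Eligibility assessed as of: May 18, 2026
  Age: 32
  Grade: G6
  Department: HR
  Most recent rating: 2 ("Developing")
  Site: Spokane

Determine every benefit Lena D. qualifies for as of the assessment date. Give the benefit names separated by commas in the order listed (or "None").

Service from Jul 16, 2024 to May 18, 2026: 671 days.
Tuition Reimbursement — service 671 days ≥ 4 weeks (≈28 days) ✓; rating 2 < 4 ✗ → not eligible.
Identity Protection Plan — status full-time ✗ (requires part-time) → not eligible.
Profit Sharing Plan — status full-time ✓; service 671 days ≥ 120 days ✓; grade G6 ≥ G5 ✓ → eligible.
Pension Scheme — status full-time ✓ (not excluded); service 671 days ≥ 1 year (≈365 days) ✓; grade G6 < G7 ✗ → not eligible.
Medical Plan — service 671 days ≥ 6 weeks (≈42 days) ✓; age 32 ≥ 21 ✓; rating 2 < 4 ✗ → not eligible.
401(k) Company Match — status full-time ✗ (requires part-time or temporary) → not eligible.
Meal Allowance — status full-time ✓; service 671 days ≥ 180 days ✓; 37 hrs/wk ≥ 35 ✓; age 32 ≥ 25 ✓; rating 2 ≥ 2 ✓ → eligible.
Caregiver Leave — status full-time ✓; service 671 days ≥ 90 days ✓; age 32 ≥ 21 ✓; dept HR ✗ → not eligible.

Profit Sharing Plan, Meal Allowance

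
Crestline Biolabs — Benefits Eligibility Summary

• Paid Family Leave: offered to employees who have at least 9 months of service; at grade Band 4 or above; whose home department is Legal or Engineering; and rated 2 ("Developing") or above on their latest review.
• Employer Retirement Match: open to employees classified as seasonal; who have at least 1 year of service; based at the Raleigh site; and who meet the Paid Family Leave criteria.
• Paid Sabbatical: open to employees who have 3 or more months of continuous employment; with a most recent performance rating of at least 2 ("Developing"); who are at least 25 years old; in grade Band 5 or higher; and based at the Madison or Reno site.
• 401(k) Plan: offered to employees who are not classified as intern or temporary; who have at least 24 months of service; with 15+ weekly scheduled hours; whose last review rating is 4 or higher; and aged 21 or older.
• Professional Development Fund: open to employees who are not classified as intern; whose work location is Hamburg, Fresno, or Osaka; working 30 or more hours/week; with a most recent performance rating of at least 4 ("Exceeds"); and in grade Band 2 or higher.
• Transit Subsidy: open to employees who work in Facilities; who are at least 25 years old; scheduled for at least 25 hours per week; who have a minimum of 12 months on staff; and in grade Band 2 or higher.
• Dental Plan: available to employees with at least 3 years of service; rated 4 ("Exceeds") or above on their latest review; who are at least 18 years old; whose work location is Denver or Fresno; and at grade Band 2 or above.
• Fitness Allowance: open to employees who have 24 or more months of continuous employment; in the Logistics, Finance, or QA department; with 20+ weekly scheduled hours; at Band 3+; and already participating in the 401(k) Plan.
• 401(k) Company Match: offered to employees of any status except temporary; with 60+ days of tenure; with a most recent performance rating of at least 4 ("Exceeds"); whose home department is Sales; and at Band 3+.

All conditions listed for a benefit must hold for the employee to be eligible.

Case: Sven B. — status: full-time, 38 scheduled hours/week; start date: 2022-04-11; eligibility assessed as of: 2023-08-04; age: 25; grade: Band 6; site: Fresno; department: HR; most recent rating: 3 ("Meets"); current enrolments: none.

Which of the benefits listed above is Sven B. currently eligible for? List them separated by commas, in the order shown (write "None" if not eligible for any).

Service from 2022-04-11 to 2023-08-04: 480 days.
Paid Family Leave — service 480 days ≥ 9 months (≈270 days) ✓; grade Band 6 ≥ Band 4 ✓; dept HR ✗ → not eligible.
Employer Retirement Match — status full-time ✗ (requires seasonal) → not eligible.
Paid Sabbatical — service 480 days ≥ 3 months (≈90 days) ✓; rating 3 ≥ 2 ✓; age 25 ≥ 25 ✓; grade Band 6 ≥ Band 5 ✓; site Fresno ✗ (not Madison or Reno) → not eligible.
401(k) Plan — status full-time ✓ (not excluded); service 480 days < 24 months (≈720 days) ✗ → not eligible.
Professional Development Fund — status full-time ✓ (not excluded); site Fresno ✓; 38 hrs/wk ≥ 30 ✓; rating 3 < 4 ✗ → not eligible.
Transit Subsidy — dept HR ✗ → not eligible.
Dental Plan — service 480 days < 3 years (≈1095 days) ✗ → not eligible.
Fitness Allowance — service 480 days < 24 months (≈720 days) ✗ → not eligible.
401(k) Company Match — status full-time ✓ (not excluded); service 480 days ≥ 60 days ✓; rating 3 < 4 ✗ → not eligible.

None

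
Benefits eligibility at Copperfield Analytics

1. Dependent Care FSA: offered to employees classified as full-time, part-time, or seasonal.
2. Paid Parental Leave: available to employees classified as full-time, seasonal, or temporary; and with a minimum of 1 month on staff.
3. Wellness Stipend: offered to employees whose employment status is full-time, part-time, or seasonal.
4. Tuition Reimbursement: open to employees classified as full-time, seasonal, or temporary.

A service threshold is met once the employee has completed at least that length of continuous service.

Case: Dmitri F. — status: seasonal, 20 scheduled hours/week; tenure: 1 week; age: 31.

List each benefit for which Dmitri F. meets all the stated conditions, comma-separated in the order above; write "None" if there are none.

Dependent Care FSA — status seasonal ✓ → eligible.
Paid Parental Leave — status seasonal ✓; service 1 week < 1 month (≈30 days) ✗ → not eligible.
Wellness Stipend — status seasonal ✓ → eligible.
Tuition Reimbursement — status seasonal ✓ → eligible.

Dependent Care FSA, Wellness Stipend, Tuition Reimbursement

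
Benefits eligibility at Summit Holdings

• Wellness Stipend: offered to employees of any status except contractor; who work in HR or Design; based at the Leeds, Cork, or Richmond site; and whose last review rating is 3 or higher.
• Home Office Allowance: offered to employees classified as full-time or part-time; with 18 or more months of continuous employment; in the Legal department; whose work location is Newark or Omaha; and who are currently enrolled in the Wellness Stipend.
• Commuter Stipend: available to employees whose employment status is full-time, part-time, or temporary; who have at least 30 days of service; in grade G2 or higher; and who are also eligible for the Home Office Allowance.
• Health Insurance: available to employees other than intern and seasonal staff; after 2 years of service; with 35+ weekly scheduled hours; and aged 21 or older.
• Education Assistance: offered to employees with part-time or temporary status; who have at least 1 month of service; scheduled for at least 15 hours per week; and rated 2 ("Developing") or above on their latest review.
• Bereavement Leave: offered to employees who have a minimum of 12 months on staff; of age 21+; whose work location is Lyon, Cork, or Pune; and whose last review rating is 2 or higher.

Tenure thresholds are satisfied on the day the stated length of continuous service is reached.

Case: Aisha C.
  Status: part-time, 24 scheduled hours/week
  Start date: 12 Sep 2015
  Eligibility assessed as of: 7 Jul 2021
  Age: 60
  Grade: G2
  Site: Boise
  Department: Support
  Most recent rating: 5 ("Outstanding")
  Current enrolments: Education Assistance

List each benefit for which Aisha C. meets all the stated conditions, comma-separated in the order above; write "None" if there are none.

Service from 12 Sep 2015 to 7 Jul 2021: 2125 days.
Wellness Stipend — status part-time ✓ (not excluded); dept Support ✗ → not eligible.
Home Office Allowance — status part-time ✓; service 2125 days ≥ 18 months (≈540 days) ✓; dept Support ✗ → not eligible.
Commuter Stipend — status part-time ✓; service 2125 days ≥ 30 days ✓; grade G2 ≥ G2 ✓; not eligible for Home Office Allowance ✗ → not eligible.
Health Insurance — status part-time ✓ (not excluded); service 2125 days ≥ 2 years (≈730 days) ✓; 24 hrs/wk < 35 ✗ → not eligible.
Education Assistance — status part-time ✓; service 2125 days ≥ 1 month (≈30 days) ✓; 24 hrs/wk ≥ 15 ✓; rating 5 ≥ 2 ✓ → eligible.
Bereavement Leave — service 2125 days ≥ 12 months (≈360 days) ✓; age 60 ≥ 21 ✓; site Boise ✗ (not Lyon, Cork, or Pune) → not eligible.

Education Assistance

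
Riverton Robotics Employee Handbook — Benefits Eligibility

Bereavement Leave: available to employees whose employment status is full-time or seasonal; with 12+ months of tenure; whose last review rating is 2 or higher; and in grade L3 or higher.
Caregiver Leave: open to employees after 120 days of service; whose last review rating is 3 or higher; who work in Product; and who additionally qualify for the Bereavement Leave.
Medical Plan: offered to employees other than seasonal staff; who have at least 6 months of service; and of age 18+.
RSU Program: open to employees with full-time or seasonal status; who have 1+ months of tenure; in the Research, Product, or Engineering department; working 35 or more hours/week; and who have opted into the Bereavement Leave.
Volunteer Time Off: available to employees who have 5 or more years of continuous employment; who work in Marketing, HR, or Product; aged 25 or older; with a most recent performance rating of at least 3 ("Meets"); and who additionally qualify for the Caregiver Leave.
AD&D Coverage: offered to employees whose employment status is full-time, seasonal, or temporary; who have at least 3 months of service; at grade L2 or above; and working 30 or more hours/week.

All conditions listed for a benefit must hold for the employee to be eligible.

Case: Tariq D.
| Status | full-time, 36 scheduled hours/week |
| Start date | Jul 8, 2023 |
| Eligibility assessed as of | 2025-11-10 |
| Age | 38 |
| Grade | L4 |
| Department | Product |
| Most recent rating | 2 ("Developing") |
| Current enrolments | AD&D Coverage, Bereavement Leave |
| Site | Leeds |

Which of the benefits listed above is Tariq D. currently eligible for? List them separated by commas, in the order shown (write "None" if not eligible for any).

Service from Jul 8, 2023 to 2025-11-10: 856 days.
Bereavement Leave — status full-time ✓; service 856 days ≥ 12 months (≈360 days) ✓; rating 2 ≥ 2 ✓; grade L4 ≥ L3 ✓ → eligible.
Caregiver Leave — service 856 days ≥ 120 days ✓; rating 2 < 3 ✗ → not eligible.
Medical Plan — status full-time ✓ (not excluded); service 856 days ≥ 6 months (≈180 days) ✓; age 38 ≥ 18 ✓ → eligible.
RSU Program — status full-time ✓; service 856 days ≥ 1 month (≈30 days) ✓; dept Product ✓; 36 hrs/wk ≥ 35 ✓; enrolled in Bereavement Leave ✓ → eligible.
Volunteer Time Off — service 856 days < 5 years (≈1825 days) ✗ → not eligible.
AD&D Coverage — status full-time ✓; service 856 days ≥ 3 months (≈90 days) ✓; grade L4 ≥ L2 ✓; 36 hrs/wk ≥ 30 ✓ → eligible.

Bereavement Leave, Medical Plan, RSU Program, AD&D Coverage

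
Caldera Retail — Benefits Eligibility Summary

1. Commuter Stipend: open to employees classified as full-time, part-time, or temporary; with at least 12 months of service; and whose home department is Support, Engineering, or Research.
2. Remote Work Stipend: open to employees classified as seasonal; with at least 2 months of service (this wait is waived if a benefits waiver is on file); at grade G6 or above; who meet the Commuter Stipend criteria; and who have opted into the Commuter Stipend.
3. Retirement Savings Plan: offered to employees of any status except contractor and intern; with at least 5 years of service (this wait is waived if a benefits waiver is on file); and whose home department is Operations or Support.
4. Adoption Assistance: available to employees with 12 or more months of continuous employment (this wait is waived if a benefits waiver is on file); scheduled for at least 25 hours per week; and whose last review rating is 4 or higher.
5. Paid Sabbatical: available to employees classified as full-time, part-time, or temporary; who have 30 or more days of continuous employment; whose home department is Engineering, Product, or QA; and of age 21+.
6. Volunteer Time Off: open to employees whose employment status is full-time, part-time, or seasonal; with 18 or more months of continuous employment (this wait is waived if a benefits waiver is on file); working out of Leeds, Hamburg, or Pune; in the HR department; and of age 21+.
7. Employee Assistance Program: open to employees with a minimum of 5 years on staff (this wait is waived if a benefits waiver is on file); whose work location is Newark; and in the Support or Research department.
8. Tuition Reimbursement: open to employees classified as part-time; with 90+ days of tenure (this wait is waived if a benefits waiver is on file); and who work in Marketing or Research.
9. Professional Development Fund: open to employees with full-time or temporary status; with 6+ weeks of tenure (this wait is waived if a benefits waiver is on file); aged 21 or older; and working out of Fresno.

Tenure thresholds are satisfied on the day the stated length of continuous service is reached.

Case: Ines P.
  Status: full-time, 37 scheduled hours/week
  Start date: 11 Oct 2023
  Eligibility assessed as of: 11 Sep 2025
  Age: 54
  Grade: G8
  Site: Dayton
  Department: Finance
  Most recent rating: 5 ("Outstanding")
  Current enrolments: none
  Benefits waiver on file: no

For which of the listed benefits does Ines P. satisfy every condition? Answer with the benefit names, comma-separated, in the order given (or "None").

Service from 11 Oct 2023 to 11 Sep 2025: 701 days.
Commuter Stipend — status full-time ✓; service 701 days ≥ 12 months (≈360 days) ✓; dept Finance ✗ → not eligible.
Remote Work Stipend — status full-time ✗ (requires seasonal) → not eligible.
Retirement Savings Plan — status full-time ✓ (not excluded); no waiver, service 701 days < 5 years (≈1825 days) ✗ → not eligible.
Adoption Assistance — no waiver, service 701 days ≥ 12 months (≈360 days) ✓; 37 hrs/wk ≥ 25 ✓; rating 5 ≥ 4 ✓ → eligible.
Paid Sabbatical — status full-time ✓; service 701 days ≥ 30 days ✓; dept Finance ✗ → not eligible.
Volunteer Time Off — status full-time ✓; no waiver, service 701 days ≥ 18 months (≈540 days) ✓; site Dayton ✗ (not Leeds, Hamburg, or Pune) → not eligible.
Employee Assistance Program — no waiver, service 701 days < 5 years (≈1825 days) ✗ → not eligible.
Tuition Reimbursement — status full-time ✗ (requires part-time) → not eligible.
Professional Development Fund — status full-time ✓; no waiver, service 701 days ≥ 6 weeks (≈42 days) ✓; age 54 ≥ 21 ✓; site Dayton ✗ (not Fresno) → not eligible.

Adoption Assistance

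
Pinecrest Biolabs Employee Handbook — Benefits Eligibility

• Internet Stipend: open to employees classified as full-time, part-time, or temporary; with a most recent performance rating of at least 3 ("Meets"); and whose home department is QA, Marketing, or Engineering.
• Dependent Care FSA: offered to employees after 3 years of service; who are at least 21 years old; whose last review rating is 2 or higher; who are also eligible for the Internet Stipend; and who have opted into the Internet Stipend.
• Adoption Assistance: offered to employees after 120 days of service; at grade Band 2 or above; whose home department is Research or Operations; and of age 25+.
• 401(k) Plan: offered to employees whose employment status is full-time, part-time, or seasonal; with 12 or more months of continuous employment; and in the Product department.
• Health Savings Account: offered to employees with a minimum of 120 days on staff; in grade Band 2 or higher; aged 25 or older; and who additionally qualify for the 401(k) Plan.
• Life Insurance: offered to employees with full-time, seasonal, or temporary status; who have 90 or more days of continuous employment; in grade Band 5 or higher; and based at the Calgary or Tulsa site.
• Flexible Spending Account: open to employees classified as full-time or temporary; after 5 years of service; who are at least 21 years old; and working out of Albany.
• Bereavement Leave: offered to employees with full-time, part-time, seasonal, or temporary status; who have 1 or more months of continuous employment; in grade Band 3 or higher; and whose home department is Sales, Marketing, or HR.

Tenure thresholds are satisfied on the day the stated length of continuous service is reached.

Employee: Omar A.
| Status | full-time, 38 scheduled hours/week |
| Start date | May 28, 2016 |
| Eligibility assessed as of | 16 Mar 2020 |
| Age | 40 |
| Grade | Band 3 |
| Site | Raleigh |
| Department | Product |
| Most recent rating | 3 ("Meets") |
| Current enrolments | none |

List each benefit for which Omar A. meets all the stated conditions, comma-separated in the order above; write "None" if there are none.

401(k) Plan, Health Savings Account

Service from May 28, 2016 to 16 Mar 2020: 1388 days.
Internet Stipend — status full-time ✓; rating 3 ≥ 3 ✓; dept Product ✗ → not eligible.
Dependent Care FSA — service 1388 days ≥ 3 years (≈1095 days) ✓; age 40 ≥ 21 ✓; rating 3 ≥ 2 ✓; not eligible for Internet Stipend ✗ → not eligible.
Adoption Assistance — service 1388 days ≥ 120 days ✓; grade Band 3 ≥ Band 2 ✓; dept Product ✗ → not eligible.
401(k) Plan — status full-time ✓; service 1388 days ≥ 12 months (≈360 days) ✓; dept Product ✓ → eligible.
Health Savings Account — service 1388 days ≥ 120 days ✓; grade Band 3 ≥ Band 2 ✓; age 40 ≥ 25 ✓; eligible for 401(k) Plan ✓ → eligible.
Life Insurance — status full-time ✓; service 1388 days ≥ 90 days ✓; grade Band 3 < Band 5 ✗ → not eligible.
Flexible Spending Account — status full-time ✓; service 1388 days < 5 years (≈1825 days) ✗ → not eligible.
Bereavement Leave — status full-time ✓; service 1388 days ≥ 1 month (≈30 days) ✓; grade Band 3 ≥ Band 3 ✓; dept Product ✗ → not eligible.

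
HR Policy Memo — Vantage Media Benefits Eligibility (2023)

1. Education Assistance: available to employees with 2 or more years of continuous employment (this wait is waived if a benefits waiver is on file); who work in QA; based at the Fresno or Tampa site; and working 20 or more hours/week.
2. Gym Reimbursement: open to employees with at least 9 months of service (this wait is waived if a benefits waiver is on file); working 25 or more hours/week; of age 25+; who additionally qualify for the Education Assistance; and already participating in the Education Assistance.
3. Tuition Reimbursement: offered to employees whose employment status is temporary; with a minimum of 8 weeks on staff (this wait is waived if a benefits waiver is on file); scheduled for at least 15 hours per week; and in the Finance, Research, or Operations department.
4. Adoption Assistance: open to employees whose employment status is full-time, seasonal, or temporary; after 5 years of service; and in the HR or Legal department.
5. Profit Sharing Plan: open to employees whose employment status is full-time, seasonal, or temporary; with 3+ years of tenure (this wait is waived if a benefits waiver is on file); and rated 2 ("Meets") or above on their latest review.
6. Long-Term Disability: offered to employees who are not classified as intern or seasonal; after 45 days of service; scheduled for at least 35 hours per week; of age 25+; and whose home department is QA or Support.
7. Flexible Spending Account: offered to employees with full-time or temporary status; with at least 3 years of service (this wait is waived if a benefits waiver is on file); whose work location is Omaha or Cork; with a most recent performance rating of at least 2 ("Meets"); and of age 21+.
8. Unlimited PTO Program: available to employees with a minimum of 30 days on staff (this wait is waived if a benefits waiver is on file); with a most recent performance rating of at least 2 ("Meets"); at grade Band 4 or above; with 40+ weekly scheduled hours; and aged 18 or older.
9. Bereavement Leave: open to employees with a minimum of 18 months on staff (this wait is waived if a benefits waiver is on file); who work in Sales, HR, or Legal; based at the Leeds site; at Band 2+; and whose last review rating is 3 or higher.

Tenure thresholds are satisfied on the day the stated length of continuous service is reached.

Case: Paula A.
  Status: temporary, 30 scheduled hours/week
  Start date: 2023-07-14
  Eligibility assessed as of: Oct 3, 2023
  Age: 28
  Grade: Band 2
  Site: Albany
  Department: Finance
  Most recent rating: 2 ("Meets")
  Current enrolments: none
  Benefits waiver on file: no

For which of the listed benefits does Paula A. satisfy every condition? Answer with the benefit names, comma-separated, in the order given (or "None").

Tuition Reimbursement

Service from 2023-07-14 to Oct 3, 2023: 81 days.
Education Assistance — no waiver, service 81 days < 2 years (≈730 days) ✗ → not eligible.
Gym Reimbursement — no waiver, service 81 days < 9 months (≈270 days) ✗ → not eligible.
Tuition Reimbursement — status temporary ✓; no waiver, service 81 days ≥ 8 weeks (≈56 days) ✓; 30 hrs/wk ≥ 15 ✓; dept Finance ✓ → eligible.
Adoption Assistance — status temporary ✓; service 81 days < 5 years (≈1825 days) ✗ → not eligible.
Profit Sharing Plan — status temporary ✓; no waiver, service 81 days < 3 years (≈1095 days) ✗ → not eligible.
Long-Term Disability — status temporary ✓ (not excluded); service 81 days ≥ 45 days ✓; 30 hrs/wk < 35 ✗ → not eligible.
Flexible Spending Account — status temporary ✓; no waiver, service 81 days < 3 years (≈1095 days) ✗ → not eligible.
Unlimited PTO Program — no waiver, service 81 days ≥ 30 days ✓; rating 2 ≥ 2 ✓; grade Band 2 < Band 4 ✗ → not eligible.
Bereavement Leave — no waiver, service 81 days < 18 months (≈540 days) ✗ → not eligible.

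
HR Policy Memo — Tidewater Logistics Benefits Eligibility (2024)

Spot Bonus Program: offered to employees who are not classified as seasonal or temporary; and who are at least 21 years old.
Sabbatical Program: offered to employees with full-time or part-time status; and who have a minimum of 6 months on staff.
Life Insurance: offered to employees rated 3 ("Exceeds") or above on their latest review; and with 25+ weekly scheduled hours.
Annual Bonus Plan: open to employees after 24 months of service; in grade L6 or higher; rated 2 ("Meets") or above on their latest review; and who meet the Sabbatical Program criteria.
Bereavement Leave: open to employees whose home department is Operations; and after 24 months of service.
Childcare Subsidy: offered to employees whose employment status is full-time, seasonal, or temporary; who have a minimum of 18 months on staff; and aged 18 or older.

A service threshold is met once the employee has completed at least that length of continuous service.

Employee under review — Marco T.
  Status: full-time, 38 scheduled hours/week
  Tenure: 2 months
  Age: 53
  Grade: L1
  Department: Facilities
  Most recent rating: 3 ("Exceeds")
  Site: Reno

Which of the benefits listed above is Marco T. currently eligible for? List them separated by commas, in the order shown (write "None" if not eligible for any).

Spot Bonus Program, Life Insurance

Spot Bonus Program — status full-time ✓ (not excluded); age 53 ≥ 21 ✓ → eligible.
Sabbatical Program — status full-time ✓; service 2 months < 6 months ✗ → not eligible.
Life Insurance — rating 3 ≥ 3 ✓; 38 hrs/wk ≥ 25 ✓ → eligible.
Annual Bonus Plan — service 2 months < 24 months ✗ → not eligible.
Bereavement Leave — dept Facilities ✗ → not eligible.
Childcare Subsidy — status full-time ✓; service 2 months < 18 months ✗ → not eligible.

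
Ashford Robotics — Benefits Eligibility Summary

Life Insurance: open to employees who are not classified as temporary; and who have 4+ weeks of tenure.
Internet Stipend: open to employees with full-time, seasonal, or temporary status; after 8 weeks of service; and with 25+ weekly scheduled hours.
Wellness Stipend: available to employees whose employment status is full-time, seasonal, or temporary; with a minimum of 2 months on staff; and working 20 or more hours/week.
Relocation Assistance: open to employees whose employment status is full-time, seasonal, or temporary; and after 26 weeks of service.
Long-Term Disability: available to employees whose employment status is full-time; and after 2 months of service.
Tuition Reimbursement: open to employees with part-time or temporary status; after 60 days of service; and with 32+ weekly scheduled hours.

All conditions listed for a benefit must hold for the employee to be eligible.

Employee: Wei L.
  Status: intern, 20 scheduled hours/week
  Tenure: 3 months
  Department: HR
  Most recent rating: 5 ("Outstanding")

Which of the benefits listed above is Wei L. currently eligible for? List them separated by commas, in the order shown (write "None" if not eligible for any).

Life Insurance

Life Insurance — status intern ✓ (not excluded); service 3 months ≥ 4 weeks (≈28 days) ✓ → eligible.
Internet Stipend — status intern ✗ (requires full-time, seasonal, or temporary) → not eligible.
Wellness Stipend — status intern ✗ (requires full-time, seasonal, or temporary) → not eligible.
Relocation Assistance — status intern ✗ (requires full-time, seasonal, or temporary) → not eligible.
Long-Term Disability — status intern ✗ (requires full-time) → not eligible.
Tuition Reimbursement — status intern ✗ (requires part-time or temporary) → not eligible.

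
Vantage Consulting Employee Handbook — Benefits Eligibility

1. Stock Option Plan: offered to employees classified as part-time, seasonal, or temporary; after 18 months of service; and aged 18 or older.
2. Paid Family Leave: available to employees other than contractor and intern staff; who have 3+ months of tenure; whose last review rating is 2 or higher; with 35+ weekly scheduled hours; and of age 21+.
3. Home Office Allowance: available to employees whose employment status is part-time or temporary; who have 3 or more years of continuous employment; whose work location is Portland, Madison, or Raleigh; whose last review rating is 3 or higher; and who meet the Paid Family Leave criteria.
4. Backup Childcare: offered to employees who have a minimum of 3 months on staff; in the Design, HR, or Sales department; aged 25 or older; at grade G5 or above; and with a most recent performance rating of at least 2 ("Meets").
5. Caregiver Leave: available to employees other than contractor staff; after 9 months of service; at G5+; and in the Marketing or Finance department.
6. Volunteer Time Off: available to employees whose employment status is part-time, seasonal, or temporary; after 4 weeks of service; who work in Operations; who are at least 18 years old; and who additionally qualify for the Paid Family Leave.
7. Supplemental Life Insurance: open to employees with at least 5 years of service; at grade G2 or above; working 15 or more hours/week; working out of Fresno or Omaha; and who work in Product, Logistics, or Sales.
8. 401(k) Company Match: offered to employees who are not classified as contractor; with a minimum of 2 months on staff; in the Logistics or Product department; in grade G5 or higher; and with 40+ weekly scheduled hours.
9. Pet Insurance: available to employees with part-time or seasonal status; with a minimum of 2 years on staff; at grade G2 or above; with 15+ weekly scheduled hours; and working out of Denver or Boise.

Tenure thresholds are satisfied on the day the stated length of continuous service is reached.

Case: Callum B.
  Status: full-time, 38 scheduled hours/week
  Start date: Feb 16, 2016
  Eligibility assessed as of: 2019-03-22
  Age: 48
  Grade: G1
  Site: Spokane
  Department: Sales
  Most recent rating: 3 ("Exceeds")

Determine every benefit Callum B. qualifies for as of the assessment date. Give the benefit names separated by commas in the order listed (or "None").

Service from Feb 16, 2016 to 2019-03-22: 1130 days.
Stock Option Plan — status full-time ✗ (requires part-time, seasonal, or temporary) → not eligible.
Paid Family Leave — status full-time ✓ (not excluded); service 1130 days ≥ 3 months (≈90 days) ✓; rating 3 ≥ 2 ✓; 38 hrs/wk ≥ 35 ✓; age 48 ≥ 21 ✓ → eligible.
Home Office Allowance — status full-time ✗ (requires part-time or temporary) → not eligible.
Backup Childcare — service 1130 days ≥ 3 months (≈90 days) ✓; dept Sales ✓; age 48 ≥ 25 ✓; grade G1 < G5 ✗ → not eligible.
Caregiver Leave — status full-time ✓ (not excluded); service 1130 days ≥ 9 months (≈270 days) ✓; grade G1 < G5 ✗ → not eligible.
Volunteer Time Off — status full-time ✗ (requires part-time, seasonal, or temporary) → not eligible.
Supplemental Life Insurance — service 1130 days < 5 years (≈1825 days) ✗ → not eligible.
401(k) Company Match — status full-time ✓ (not excluded); service 1130 days ≥ 2 months (≈60 days) ✓; dept Sales ✗ → not eligible.
Pet Insurance — status full-time ✗ (requires part-time or seasonal) → not eligible.

Paid Family Leave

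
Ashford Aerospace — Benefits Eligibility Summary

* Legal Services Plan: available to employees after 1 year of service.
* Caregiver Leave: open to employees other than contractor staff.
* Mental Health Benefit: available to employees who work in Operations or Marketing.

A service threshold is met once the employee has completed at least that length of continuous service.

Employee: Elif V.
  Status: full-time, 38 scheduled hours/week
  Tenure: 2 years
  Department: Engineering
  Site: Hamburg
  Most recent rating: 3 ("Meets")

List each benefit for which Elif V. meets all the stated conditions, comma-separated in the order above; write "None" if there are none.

Legal Services Plan — service 2 years ≥ 1 year ✓ → eligible.
Caregiver Leave — status full-time ✓ (not excluded) → eligible.
Mental Health Benefit — dept Engineering ✗ → not eligible.

Legal Services Plan, Caregiver Leave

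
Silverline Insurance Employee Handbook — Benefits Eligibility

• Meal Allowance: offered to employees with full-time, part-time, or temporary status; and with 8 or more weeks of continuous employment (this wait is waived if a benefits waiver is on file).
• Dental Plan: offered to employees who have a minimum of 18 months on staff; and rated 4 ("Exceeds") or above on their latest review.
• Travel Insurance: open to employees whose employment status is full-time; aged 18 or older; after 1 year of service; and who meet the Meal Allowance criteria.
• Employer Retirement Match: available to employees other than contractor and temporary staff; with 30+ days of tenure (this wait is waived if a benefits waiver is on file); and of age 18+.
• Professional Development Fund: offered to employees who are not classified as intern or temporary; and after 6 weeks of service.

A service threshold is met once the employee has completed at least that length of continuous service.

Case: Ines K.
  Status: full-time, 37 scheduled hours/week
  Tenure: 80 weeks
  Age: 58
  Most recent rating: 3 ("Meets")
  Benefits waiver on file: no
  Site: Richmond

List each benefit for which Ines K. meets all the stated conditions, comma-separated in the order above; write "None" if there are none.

Meal Allowance, Travel Insurance, Employer Retirement Match, Professional Development Fund

Meal Allowance — status full-time ✓; no waiver, service 80 weeks ≥ 8 weeks ✓ → eligible.
Dental Plan — service 80 weeks ≥ 18 months (≈540 days) ✓; rating 3 < 4 ✗ → not eligible.
Travel Insurance — status full-time ✓; age 58 ≥ 18 ✓; service 80 weeks ≥ 1 year (≈365 days) ✓; eligible for Meal Allowance ✓ → eligible.
Employer Retirement Match — status full-time ✓ (not excluded); no waiver, service 80 weeks ≥ 30 days ✓; age 58 ≥ 18 ✓ → eligible.
Professional Development Fund — status full-time ✓ (not excluded); service 80 weeks ≥ 6 weeks ✓ → eligible.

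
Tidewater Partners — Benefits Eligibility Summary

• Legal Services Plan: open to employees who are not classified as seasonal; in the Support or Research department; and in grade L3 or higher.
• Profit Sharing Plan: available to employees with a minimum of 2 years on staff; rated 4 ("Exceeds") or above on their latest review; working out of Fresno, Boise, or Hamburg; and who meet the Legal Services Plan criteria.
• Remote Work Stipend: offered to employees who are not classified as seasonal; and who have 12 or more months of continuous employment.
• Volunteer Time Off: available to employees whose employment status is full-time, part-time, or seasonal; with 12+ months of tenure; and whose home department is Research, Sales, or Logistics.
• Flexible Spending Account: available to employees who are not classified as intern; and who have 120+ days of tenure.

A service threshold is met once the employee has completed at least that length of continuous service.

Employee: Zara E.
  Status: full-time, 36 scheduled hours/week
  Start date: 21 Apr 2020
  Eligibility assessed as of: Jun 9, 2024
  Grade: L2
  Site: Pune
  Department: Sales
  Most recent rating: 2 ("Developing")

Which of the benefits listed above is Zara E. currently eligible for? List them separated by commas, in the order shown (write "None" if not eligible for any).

Service from 21 Apr 2020 to Jun 9, 2024: 1510 days.
Legal Services Plan — status full-time ✓ (not excluded); dept Sales ✗ → not eligible.
Profit Sharing Plan — service 1510 days ≥ 2 years (≈730 days) ✓; rating 2 < 4 ✗ → not eligible.
Remote Work Stipend — status full-time ✓ (not excluded); service 1510 days ≥ 12 months (≈360 days) ✓ → eligible.
Volunteer Time Off — status full-time ✓; service 1510 days ≥ 12 months (≈360 days) ✓; dept Sales ✓ → eligible.
Flexible Spending Account — status full-time ✓ (not excluded); service 1510 days ≥ 120 days ✓ → eligible.

Remote Work Stipend, Volunteer Time Off, Flexible Spending Account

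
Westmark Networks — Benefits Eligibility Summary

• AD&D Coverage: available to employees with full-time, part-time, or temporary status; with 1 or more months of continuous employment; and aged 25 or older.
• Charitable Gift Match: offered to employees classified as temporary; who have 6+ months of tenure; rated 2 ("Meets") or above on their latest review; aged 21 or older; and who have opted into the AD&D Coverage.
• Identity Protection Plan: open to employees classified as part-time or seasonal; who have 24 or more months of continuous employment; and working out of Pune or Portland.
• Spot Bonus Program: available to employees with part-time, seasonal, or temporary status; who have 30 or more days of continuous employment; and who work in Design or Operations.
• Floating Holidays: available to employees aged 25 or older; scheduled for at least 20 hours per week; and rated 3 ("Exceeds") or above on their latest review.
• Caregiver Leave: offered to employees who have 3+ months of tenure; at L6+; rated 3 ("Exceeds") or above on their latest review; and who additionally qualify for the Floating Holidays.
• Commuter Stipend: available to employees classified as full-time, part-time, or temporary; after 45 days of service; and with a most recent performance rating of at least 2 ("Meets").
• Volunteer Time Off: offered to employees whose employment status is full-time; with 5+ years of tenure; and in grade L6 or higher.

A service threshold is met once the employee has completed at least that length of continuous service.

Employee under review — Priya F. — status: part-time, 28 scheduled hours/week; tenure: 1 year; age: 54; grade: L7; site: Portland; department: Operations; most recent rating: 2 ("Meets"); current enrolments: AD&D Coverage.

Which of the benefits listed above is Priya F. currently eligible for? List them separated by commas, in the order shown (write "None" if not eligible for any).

AD&D Coverage, Spot Bonus Program, Commuter Stipend

AD&D Coverage — status part-time ✓; service 1 year ≥ 1 month (≈30 days) ✓; age 54 ≥ 25 ✓ → eligible.
Charitable Gift Match — status part-time ✗ (requires temporary) → not eligible.
Identity Protection Plan — status part-time ✓; service 1 year < 24 months (≈720 days) ✗ → not eligible.
Spot Bonus Program — status part-time ✓; service 1 year ≥ 30 days ✓; dept Operations ✓ → eligible.
Floating Holidays — age 54 ≥ 25 ✓; 28 hrs/wk ≥ 20 ✓; rating 2 < 3 ✗ → not eligible.
Caregiver Leave — service 1 year ≥ 3 months (≈90 days) ✓; grade L7 ≥ L6 ✓; rating 2 < 3 ✗ → not eligible.
Commuter Stipend — status part-time ✓; service 1 year ≥ 45 days ✓; rating 2 ≥ 2 ✓ → eligible.
Volunteer Time Off — status part-time ✗ (requires full-time) → not eligible.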